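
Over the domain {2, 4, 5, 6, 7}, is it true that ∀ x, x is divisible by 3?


Evaluate the predicate on each element: 2:F, 4:F, 5:F, 6:T, 7:F.
Counterexample x = 2 fails the predicate.

F


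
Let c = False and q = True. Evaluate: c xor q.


Exclusive or is true when exactly one operand is true.
Substitute: c=False, q=True.
False xor True evaluates to True.

True


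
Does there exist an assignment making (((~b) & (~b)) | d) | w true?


Search for a satisfying assignment over {b, d, w}.
Try b=False, d=False, w=False: the formula evaluates to True.
A satisfying assignment exists.

Satisfiable.


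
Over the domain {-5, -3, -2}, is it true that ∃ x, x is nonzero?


Evaluate the predicate on each element: -5:T, -3:T, -2:T.
Witness x = -5 satisfies the predicate.

T


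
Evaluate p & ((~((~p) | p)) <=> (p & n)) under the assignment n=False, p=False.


Substitute n=False, p=False:
~p = True
(~p) | p = True | False = True
~((~p) | p) = False
p & n = False & False = False
(~((~p) | p)) <=> (p & n) = False <=> False = True
p & ((~((~p) | p)) <=> (p & n)) = False & True = False

False


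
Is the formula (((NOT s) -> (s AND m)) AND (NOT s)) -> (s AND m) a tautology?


Build the truth table over {m, s}:
m | s | φ
---------
F | F | T
T | F | T
F | T | T
T | T | T
Every row evaluates to true.

Yes, it is a tautology.


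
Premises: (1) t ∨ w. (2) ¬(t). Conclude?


Disjunctive syllogism: from (P ∨ Q) and ¬P, infer Q.
One disjunct, 't', is ruled out; the other must hold.

w


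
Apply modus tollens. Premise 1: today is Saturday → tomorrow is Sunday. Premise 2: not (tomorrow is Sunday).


Modus tollens: from (P → Q) and ¬Q, infer ¬P.
Q = 'tomorrow is Sunday' is denied; since P → Q, P must also fail.

Not (today is Saturday).


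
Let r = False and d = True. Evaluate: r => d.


Implication is false only when antecedent is true and consequent is false.
Substitute: r=False, d=True.
False => True evaluates to True.

True


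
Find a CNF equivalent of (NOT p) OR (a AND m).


Step 1: Distribute ∨ over ∧: (¬p) ∨ (a ∧ m) = ((¬p) ∨ a) ∧ ((¬p) ∨ m).

((NOT p) OR a) AND ((NOT p) OR m)


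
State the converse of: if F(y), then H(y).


The converse of (P → Q) is (Q → P). It is not in general equivalent to the original.
Here P = 'F(y)' and Q = 'H(y)'.

If H(y), then F(y).


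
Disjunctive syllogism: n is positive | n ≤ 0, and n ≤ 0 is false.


Disjunctive syllogism: from (P ∨ Q) and ¬P, infer Q.
One disjunct, 'n ≤ 0', is ruled out; the other must hold.

n is positive


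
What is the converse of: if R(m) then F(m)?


The converse of (P → Q) is (Q → P). It is not in general equivalent to the original.
Here P = 'R(m)' and Q = 'F(m)'.

If F(m), then R(m).


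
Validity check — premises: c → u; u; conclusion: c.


This is affirming the consequent (fallacy). There exist truth assignments where the premises are all true but the conclusion is false.

Invalid.


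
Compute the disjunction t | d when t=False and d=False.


Disjunction is false only when both operands are false.
Substitute: t=False, d=False.
False | False evaluates to False.

False


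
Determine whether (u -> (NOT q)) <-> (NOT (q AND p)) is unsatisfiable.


Truth table over {p, q, u}:
p | q | u | φ
-------------
F | F | F | T
T | F | F | T
F | T | F | T
T | T | F | F
F | F | T | T
T | F | T | T
F | T | T | F
T | T | T | T
Satisfying assignment at row 1: p=F, q=F, u=F gives T.

No, it is not a contradiction.


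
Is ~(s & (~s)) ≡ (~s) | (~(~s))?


Compare truth tables:
s | φ | ψ
---------
False | True | True
True | True | True
The columns φ and ψ agree on every row.

Yes, they are logically equivalent.


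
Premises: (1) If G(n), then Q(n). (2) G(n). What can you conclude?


Modus ponens: from (P → Q) and P, infer Q.
P = 'G(n)' is asserted, and P → Q holds, so Q follows.

Q(n).


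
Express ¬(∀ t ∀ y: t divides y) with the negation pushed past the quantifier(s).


Negation flips each quantifier (∀↔∃) and negates the inner predicate.
¬(∀ t ∀ y: φ) = ∃ t ∃ y: ¬φ.

∃ t ∃ y: ¬(t divides y)


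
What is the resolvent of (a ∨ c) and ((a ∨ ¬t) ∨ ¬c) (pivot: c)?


The clauses contain complementary literals c and ¬c.
Resolution eliminates this pair and disjoins the remaining literals (merging duplicates).

(a ∨ ¬t)


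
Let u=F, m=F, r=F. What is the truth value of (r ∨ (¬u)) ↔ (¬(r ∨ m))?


Substitute u=F, m=F, r=F:
¬u = T
r ∨ (¬u) = F ∨ T = T
r ∨ m = F ∨ F = F
¬(r ∨ m) = T
(r ∨ (¬u)) ↔ (¬(r ∨ m)) = T ↔ T = T

T


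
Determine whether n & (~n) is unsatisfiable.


Truth table over {n}:
n | φ
-----
False | False
True | False
Every row is false.

Yes, it is a contradiction.


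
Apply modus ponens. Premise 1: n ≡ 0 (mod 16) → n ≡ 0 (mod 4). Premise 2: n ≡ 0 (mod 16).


Modus ponens: from (P → Q) and P, infer Q.
P = 'n ≡ 0 (mod 16)' is asserted, and P → Q holds, so Q follows.

n ≡ 0 (mod 4).


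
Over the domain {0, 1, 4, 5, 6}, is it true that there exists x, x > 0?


Evaluate the predicate on each element: 0:F, 1:T, 4:T, 5:T, 6:T.
Witness x = 1 satisfies the predicate.

T


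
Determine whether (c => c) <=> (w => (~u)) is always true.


Build the truth table over {c, u, w}:
c | u | w | φ
-------------
False | False | False | True
True | False | False | True
False | True | False | True
True | True | False | True
False | False | True | True
True | False | True | True
False | True | True | False
True | True | True | False
Counterexample at row 7: with c=False, u=True, w=True, the formula is False.

No, it is not a tautology.


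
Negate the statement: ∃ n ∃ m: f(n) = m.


Negation flips each quantifier (∀↔∃) and negates the inner predicate.
¬(∃ n ∃ m: φ) = ∀ n ∀ m: ¬φ.

∀ n ∀ m: ¬(f(n) = m)


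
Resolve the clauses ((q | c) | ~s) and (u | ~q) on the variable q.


The clauses contain complementary literals q and ~q.
Resolution eliminates this pair and disjoins the remaining literals (merging duplicates).

((~s | c) | u)


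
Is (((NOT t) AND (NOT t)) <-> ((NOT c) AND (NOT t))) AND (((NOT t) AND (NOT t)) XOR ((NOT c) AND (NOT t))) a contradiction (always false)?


Truth table over {c, t}:
c | t | φ
---------
F | F | F
T | F | F
F | T | F
T | T | F
Every row is false.

Yes, it is a contradiction.


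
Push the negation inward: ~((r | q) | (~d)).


De Morgan: the negation of a disjunction is the conjunction of the negations.
Distribute ~ across |, flipping it to &, and negate each literal.

((~r) & (~q)) & d


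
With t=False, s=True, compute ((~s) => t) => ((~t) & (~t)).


Substitute t=False, s=True:
~s = False
(~s) => t = False => False = True
~t = True
~t = True
(~t) & (~t) = True & True = True
((~s) => t) => ((~t) & (~t)) = True => True = True

True


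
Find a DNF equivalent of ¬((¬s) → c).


Step 1: Rewrite implication then negate: ¬(¬(¬s) ∨ c) = (¬s) ∧ ¬c.

(¬s) ∧ (¬c)


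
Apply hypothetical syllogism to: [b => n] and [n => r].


Hypothetical syllogism: from (P → Q) and (Q → R), infer (P → R).
Chain the two implications through the shared middle term 'n'.

b => r


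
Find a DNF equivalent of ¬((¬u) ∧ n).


Step 1: Apply De Morgan: ¬((¬u) ∧ n) = ¬(¬u) ∨ ¬n.
Step 2: Eliminate any double negations (¬¬X = X).

u ∨ (¬n)


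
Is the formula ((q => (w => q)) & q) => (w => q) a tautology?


Build the truth table over {q, w}:
q | w | φ
---------
False | False | True
True | False | True
False | True | True
True | True | True
Every row evaluates to true.

Yes, it is a tautology.


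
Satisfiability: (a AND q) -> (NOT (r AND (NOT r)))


Search for a satisfying assignment over {a, q, r}.
Try a=F, q=F, r=F: the formula evaluates to T.
A satisfying assignment exists.

Satisfiable.


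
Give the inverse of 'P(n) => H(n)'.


The inverse of (P → Q) is (¬P → ¬Q). It is equivalent to the converse, not to the original.
Here P = 'P(n)' and Q = 'H(n)'.

If not (P(n)), then not (H(n)).


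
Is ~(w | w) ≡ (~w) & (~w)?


Compare truth tables:
w | φ | ψ
---------
False | True | True
True | False | False
The columns φ and ψ agree on every row.

Yes, they are logically equivalent.


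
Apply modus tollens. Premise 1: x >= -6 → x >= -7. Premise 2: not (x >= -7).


Modus tollens: from (P → Q) and ¬Q, infer ¬P.
Q = 'x >= -7' is denied; since P → Q, P must also fail.

Not (x >= -6).


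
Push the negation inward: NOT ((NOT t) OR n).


De Morgan: the negation of a disjunction is the conjunction of the negations.
Distribute NOT across OR, flipping it to AND, and negate each literal.

t AND (NOT n)


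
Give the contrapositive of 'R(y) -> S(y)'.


The contrapositive of (P → Q) is (¬Q → ¬P); it is logically equivalent to the original.
Here P = 'R(y)' and Q = 'S(y)'.

If not (S(y)), then not (R(y)).


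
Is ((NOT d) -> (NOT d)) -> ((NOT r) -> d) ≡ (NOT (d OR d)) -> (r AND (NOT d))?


Compare truth tables:
d | r | φ | ψ
-------------
F | F | F | F
T | F | T | T
F | T | T | T
T | T | T | T
The columns φ and ψ agree on every row.

Yes, they are logically equivalent.


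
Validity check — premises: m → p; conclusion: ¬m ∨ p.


This matches the form of material implication: the conclusion follows in every model of the premises.

Valid.


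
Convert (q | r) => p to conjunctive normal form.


Step 1: Rewrite as ¬(q ∨ r) ∨ p = (¬q ∧ ¬r) ∨ p.
Step 2: Distribute ∨ over ∧.

((~q) | p) & ((~r) | p)


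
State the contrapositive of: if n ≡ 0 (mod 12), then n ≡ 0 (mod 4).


The contrapositive of (P → Q) is (¬Q → ¬P); it is logically equivalent to the original.
Here P = 'n ≡ 0 (mod 12)' and Q = 'n ≡ 0 (mod 4)'.

If not (n ≡ 0 (mod 4)), then not (n ≡ 0 (mod 12)).


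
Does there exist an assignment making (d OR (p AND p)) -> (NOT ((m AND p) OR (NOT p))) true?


Search for a satisfying assignment over {d, m, p}.
Try d=F, m=F, p=F: the formula evaluates to T.
A satisfying assignment exists.

Satisfiable.


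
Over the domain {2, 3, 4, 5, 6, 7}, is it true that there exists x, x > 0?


Evaluate the predicate on each element: 2:T, 3:T, 4:T, 5:T, 6:T, 7:T.
Witness x = 2 satisfies the predicate.

T


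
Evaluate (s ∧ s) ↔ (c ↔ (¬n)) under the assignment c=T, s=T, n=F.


Substitute c=T, s=T, n=F:
s ∧ s = T ∧ T = T
¬n = T
c ↔ (¬n) = T ↔ T = T
(s ∧ s) ↔ (c ↔ (¬n)) = T ↔ T = T

T


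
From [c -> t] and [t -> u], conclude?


Hypothetical syllogism: from (P → Q) and (Q → R), infer (P → R).
Chain the two implications through the shared middle term 't'.

c -> u


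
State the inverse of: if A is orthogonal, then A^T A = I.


The inverse of (P → Q) is (¬P → ¬Q). It is equivalent to the converse, not to the original.
Here P = 'A is orthogonal' and Q = 'A^T A = I'.

If not (A is orthogonal), then not (A^T A = I).


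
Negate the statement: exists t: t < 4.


¬(forall x: φ) = exists x: ¬φ, and ¬(exists x: φ) = forall x: ¬φ.
Apply to the existential statement.

forall t: ~(t < 4)


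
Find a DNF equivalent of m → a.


Step 1: Rewrite m → a as ¬m ∨ a.

(¬m) ∨ a


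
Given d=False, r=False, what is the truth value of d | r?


Disjunction is false only when both operands are false.
Substitute: d=False, r=False.
False | False evaluates to False.

False


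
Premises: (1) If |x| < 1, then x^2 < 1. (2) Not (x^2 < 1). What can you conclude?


Modus tollens: from (P → Q) and ¬Q, infer ¬P.
Q = 'x^2 < 1' is denied; since P → Q, P must also fail.

Not (|x| < 1).


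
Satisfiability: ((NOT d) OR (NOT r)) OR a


Search for a satisfying assignment over {a, d, r}.
Try a=F, d=F, r=F: the formula evaluates to T.
A satisfying assignment exists.

Satisfiable.


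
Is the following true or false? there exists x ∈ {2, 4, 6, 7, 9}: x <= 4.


Evaluate the predicate on each element: 2:T, 4:T, 6:F, 7:F, 9:F.
Witness x = 2 satisfies the predicate.

T


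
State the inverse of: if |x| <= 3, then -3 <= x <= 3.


The inverse of (P → Q) is (¬P → ¬Q). It is equivalent to the converse, not to the original.
Here P = '|x| <= 3' and Q = '-3 <= x <= 3'.

If not (|x| <= 3), then not (-3 <= x <= 3).


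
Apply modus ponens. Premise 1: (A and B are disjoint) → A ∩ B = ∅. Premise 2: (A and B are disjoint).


Modus ponens: from (P → Q) and P, infer Q.
P = '(A and B are disjoint)' is asserted, and P → Q holds, so Q follows.

A ∩ B = ∅.


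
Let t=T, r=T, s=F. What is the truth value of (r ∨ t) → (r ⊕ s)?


Substitute t=T, r=T, s=F:
r ∨ t = T ∨ T = T
r ⊕ s = T ⊕ F = T
(r ∨ t) → (r ⊕ s) = T → T = T

T


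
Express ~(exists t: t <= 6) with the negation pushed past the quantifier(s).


¬(forall x: φ) = exists x: ¬φ, and ¬(exists x: φ) = forall x: ¬φ.
Apply to the existential statement.

forall t: ~(t <= 6)


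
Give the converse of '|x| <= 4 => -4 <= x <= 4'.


The converse of (P → Q) is (Q → P). It is not in general equivalent to the original.
Here P = '|x| <= 4' and Q = '-4 <= x <= 4'.

If -4 <= x <= 4, then |x| <= 4.


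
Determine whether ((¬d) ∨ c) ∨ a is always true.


Build the truth table over {a, c, d}:
a | c | d | φ
-------------
F | F | F | T
T | F | F | T
F | T | F | T
T | T | F | T
F | F | T | F
T | F | T | T
F | T | T | T
T | T | T | T
Counterexample at row 5: with a=F, c=F, d=T, the formula is F.

No, it is not a tautology.


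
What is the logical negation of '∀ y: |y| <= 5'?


¬(∀ x: φ) = ∃ x: ¬φ, and ¬(∃ x: φ) = ∀ x: ¬φ.
Apply to the universal statement.

∃ y: ¬(|y| <= 5)


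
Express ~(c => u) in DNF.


Step 1: Rewrite implication then negate: ¬(¬c ∨ u) = c ∧ ¬u.

c & (~u)


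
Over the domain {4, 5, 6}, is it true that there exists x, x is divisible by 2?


Evaluate the predicate on each element: 4:T, 5:F, 6:T.
Witness x = 4 satisfies the predicate.

T


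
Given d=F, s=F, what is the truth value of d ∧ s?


Conjunction is true only when both operands are true.
Substitute: d=F, s=F.
F ∧ F evaluates to F.

F


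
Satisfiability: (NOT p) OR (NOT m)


Search for a satisfying assignment over {m, p}.
Try m=F, p=F: the formula evaluates to T.
A satisfying assignment exists.

Satisfiable.


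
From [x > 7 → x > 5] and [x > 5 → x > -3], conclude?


Hypothetical syllogism: from (P → Q) and (Q → R), infer (P → R).
Chain the two implications through the shared middle term 'x > 5'.

x > 7 → x > -3


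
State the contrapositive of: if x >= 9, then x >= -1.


The contrapositive of (P → Q) is (¬Q → ¬P); it is logically equivalent to the original.
Here P = 'x >= 9' and Q = 'x >= -1'.

If not (x >= -1), then not (x >= 9).


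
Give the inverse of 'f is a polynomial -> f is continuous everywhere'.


The inverse of (P → Q) is (¬P → ¬Q). It is equivalent to the converse, not to the original.
Here P = 'f is a polynomial' and Q = 'f is continuous everywhere'.

If not (f is a polynomial), then not (f is continuous everywhere).


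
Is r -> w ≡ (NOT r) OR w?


Compare truth tables:
r | w | φ | ψ
-------------
F | F | T | T
T | F | F | F
F | T | T | T
T | T | T | T
The columns φ and ψ agree on every row.

Yes, they are logically equivalent.


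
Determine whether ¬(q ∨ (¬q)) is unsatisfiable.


Truth table over {q}:
q | φ
-----
F | F
T | F
Every row is false.

Yes, it is a contradiction.


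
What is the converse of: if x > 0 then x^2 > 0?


The converse of (P → Q) is (Q → P). It is not in general equivalent to the original.
Here P = 'x > 0' and Q = 'x^2 > 0'.

If x^2 > 0, then x > 0.


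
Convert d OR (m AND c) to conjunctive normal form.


Step 1: Distribute ∨ over ∧: d ∨ (m ∧ c) = (d ∨ m) ∧ (d ∨ c).

(d OR m) AND (d OR c)


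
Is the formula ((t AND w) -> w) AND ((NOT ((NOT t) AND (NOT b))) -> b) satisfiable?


Search for a satisfying assignment over {b, t, w}.
Try b=F, t=F, w=F: the formula evaluates to T.
A satisfying assignment exists.

Satisfiable.


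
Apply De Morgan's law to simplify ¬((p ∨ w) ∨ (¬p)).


De Morgan: the negation of a disjunction is the conjunction of the negations.
Distribute ¬ across ∨, flipping it to ∧, and negate each literal.

((¬p) ∧ (¬w)) ∧ p


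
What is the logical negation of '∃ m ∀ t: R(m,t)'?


Negation flips each quantifier (∀↔∃) and negates the inner predicate.
¬(∃ m ∀ t: φ) = ∀ m ∃ t: ¬φ.

∀ m ∃ t: ¬(R(m,t))


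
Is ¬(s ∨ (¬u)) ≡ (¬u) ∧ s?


Compare truth tables:
s | u | φ | ψ
-------------
F | F | F | F
T | F | F | T
F | T | T | F
T | T | F | F
They differ at row 2 (s=T, u=F): φ=F but ψ=T.

No, they are not logically equivalent.


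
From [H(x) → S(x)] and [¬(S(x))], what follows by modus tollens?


Modus tollens: from (P → Q) and ¬Q, infer ¬P.
Q = 'S(x)' is denied; since P → Q, P must also fail.

Not (H(x)).


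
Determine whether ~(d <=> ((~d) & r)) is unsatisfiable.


Truth table over {d, r}:
d | r | φ
---------
False | False | False
True | False | True
False | True | True
True | True | True
Satisfying assignment at row 2: d=True, r=False gives True.

No, it is not a contradiction.


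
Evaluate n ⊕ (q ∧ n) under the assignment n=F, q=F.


Substitute n=F, q=F:
q ∧ n = F ∧ F = F
n ⊕ (q ∧ n) = F ⊕ F = F

F


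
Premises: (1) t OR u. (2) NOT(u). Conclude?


Disjunctive syllogism: from (P ∨ Q) and ¬P, infer Q.
One disjunct, 'u', is ruled out; the other must hold.

t


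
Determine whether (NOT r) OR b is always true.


Build the truth table over {b, r}:
b | r | φ
---------
F | F | T
T | F | T
F | T | F
T | T | T
Counterexample at row 3: with b=F, r=T, the formula is F.

No, it is not a tautology.


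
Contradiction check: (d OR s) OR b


Truth table over {b, d, s}:
b | d | s | φ
-------------
F | F | F | F
T | F | F | T
F | T | F | T
T | T | F | T
F | F | T | T
T | F | T | T
F | T | T | T
T | T | T | T
Satisfying assignment at row 2: b=T, d=F, s=F gives T.

No, it is not a contradiction.


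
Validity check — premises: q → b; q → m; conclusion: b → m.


This is (no valid rule). There exist truth assignments where the premises are all true but the conclusion is false.

Invalid.


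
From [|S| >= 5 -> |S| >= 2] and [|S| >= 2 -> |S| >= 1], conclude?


Hypothetical syllogism: from (P → Q) and (Q → R), infer (P → R).
Chain the two implications through the shared middle term '|S| >= 2'.

|S| >= 5 -> |S| >= 1


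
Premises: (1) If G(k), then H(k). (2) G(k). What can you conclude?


Modus ponens: from (P → Q) and P, infer Q.
P = 'G(k)' is asserted, and P → Q holds, so Q follows.

H(k).


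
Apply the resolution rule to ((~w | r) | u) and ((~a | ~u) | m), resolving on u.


The clauses contain complementary literals u and ~u.
Resolution eliminates this pair and disjoins the remaining literals (merging duplicates).

(((~w | r) | ~a) | m)


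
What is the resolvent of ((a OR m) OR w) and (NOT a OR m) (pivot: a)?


The clauses contain complementary literals a and NOTa.
Resolution eliminates this pair and disjoins the remaining literals (merging duplicates).

(m OR w)


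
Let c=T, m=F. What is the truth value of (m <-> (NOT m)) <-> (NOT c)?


Substitute c=T, m=F:
NOT m = T
m <-> (NOT m) = F <-> T = F
NOT c = F
(m <-> (NOT m)) <-> (NOT c) = F <-> F = T

T


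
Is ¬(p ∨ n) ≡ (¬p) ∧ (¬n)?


Compare truth tables:
n | p | φ | ψ
-------------
F | F | T | T
T | F | F | F
F | T | F | F
T | T | F | F
The columns φ and ψ agree on every row.

Yes, they are logically equivalent.


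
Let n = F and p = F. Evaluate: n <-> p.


Biconditional is true when both operands have the same truth value.
Substitute: n=F, p=F.
F <-> F evaluates to T.

T


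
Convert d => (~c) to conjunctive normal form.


Step 1: Rewrite d → (¬c) as ¬d ∨ (¬c).

(~d) | (~c)


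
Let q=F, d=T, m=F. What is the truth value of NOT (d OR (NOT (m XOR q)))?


Substitute q=F, d=T, m=F:
m XOR q = F XOR F = F
NOT (m XOR q) = T
d OR (NOT (m XOR q)) = T OR T = T
NOT (d OR (NOT (m XOR q))) = F

F


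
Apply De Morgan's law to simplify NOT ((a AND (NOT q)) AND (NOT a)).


De Morgan: the negation of a conjunction is the disjunction of the negations.
Distribute NOT across AND, flipping it to OR, and negate each literal.

((NOT a) OR q) OR a


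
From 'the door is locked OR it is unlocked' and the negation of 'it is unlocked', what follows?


Disjunctive syllogism: from (P ∨ Q) and ¬P, infer Q.
One disjunct, 'it is unlocked', is ruled out; the other must hold.

the door is locked


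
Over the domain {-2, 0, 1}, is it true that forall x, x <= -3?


Evaluate the predicate on each element: -2:False, 0:False, 1:False.
Counterexample x = -2 fails the predicate.

False


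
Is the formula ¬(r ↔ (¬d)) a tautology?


Build the truth table over {d, r}:
d | r | φ
---------
F | F | T
T | F | F
F | T | F
T | T | T
Counterexample at row 2: with d=T, r=F, the formula is F.

No, it is not a tautology.


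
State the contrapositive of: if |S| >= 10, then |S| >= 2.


The contrapositive of (P → Q) is (¬Q → ¬P); it is logically equivalent to the original.
Here P = '|S| >= 10' and Q = '|S| >= 2'.

If not (|S| >= 2), then not (|S| >= 10).


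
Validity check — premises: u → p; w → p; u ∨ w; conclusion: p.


This matches the form of proof by cases: the conclusion follows in every model of the premises.

Valid.


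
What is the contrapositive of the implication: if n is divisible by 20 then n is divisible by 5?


The contrapositive of (P → Q) is (¬Q → ¬P); it is logically equivalent to the original.
Here P = 'n is divisible by 20' and Q = 'n is divisible by 5'.

If not (n is divisible by 5), then not (n is divisible by 20).


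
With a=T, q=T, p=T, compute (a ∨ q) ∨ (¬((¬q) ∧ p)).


Substitute a=T, q=T, p=T:
a ∨ q = T ∨ T = T
¬q = F
(¬q) ∧ p = F ∧ T = F
¬((¬q) ∧ p) = T
(a ∨ q) ∨ (¬((¬q) ∧ p)) = T ∨ T = T

T


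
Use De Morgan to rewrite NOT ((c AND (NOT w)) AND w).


De Morgan: the negation of a conjunction is the disjunction of the negations.
Distribute NOT across AND, flipping it to OR, and negate each literal.

((NOT c) OR w) OR (NOT w)


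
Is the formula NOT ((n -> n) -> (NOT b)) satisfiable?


Search for a satisfying assignment over {b, n}.
Try b=T, n=F: the formula evaluates to T.
A satisfying assignment exists.

Satisfiable.


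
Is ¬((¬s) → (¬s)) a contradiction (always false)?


Truth table over {s}:
s | φ
-----
F | F
T | F
Every row is false.

Yes, it is a contradiction.


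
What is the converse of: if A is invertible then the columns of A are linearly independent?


The converse of (P → Q) is (Q → P). It is not in general equivalent to the original.
Here P = 'A is invertible' and Q = 'the columns of A are linearly independent'.

If the columns of A are linearly independent, then A is invertible.


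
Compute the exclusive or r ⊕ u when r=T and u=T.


Exclusive or is true when exactly one operand is true.
Substitute: r=T, u=T.
T ⊕ T evaluates to F.

F


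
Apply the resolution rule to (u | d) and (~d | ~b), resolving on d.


The clauses contain complementary literals d and ~d.
Resolution eliminates this pair and disjoins the remaining literals (merging duplicates).

(u | ~b)


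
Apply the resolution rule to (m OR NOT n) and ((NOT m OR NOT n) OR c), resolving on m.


The clauses contain complementary literals m and NOTm.
Resolution eliminates this pair and disjoins the remaining literals (merging duplicates).

(NOT n OR c)


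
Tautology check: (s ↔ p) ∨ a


Build the truth table over {a, p, s}:
a | p | s | φ
-------------
F | F | F | T
T | F | F | T
F | T | F | F
T | T | F | T
F | F | T | F
T | F | T | T
F | T | T | T
T | T | T | T
Counterexample at row 3: with a=F, p=T, s=F, the formula is F.

No, it is not a tautology.


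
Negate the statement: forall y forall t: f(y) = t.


Negation flips each quantifier (∀↔∃) and negates the inner predicate.
¬(forall y forall t: φ) = exists y exists t: ¬φ.

exists y exists t: ~(f(y) = t)


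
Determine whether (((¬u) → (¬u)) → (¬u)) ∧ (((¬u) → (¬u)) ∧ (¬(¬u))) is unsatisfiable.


Truth table over {u}:
u | φ
-----
F | F
T | F
Every row is false.

Yes, it is a contradiction.


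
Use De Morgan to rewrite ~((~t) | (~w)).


De Morgan: the negation of a disjunction is the conjunction of the negations.
Distribute ~ across |, flipping it to &, and negate each literal.

t & w


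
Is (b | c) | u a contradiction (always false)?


Truth table over {b, c, u}:
b | c | u | φ
-------------
False | False | False | False
True | False | False | True
False | True | False | True
True | True | False | True
False | False | True | True
True | False | True | True
False | True | True | True
True | True | True | True
Satisfying assignment at row 2: b=True, c=False, u=False gives True.

No, it is not a contradiction.


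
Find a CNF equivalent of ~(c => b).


Step 1: Rewrite c → b as ¬c ∨ b.
Step 2: Negate: ¬(¬c ∨ b) = c ∧ ¬b (De Morgan + double negation).

c & (~b)


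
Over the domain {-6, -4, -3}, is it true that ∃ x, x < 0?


Evaluate the predicate on each element: -6:T, -4:T, -3:T.
Witness x = -6 satisfies the predicate.

T


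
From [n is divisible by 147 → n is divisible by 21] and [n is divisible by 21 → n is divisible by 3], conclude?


Hypothetical syllogism: from (P → Q) and (Q → R), infer (P → R).
Chain the two implications through the shared middle term 'n is divisible by 21'.

n is divisible by 147 → n is divisible by 3


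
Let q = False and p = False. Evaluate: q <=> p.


Biconditional is true when both operands have the same truth value.
Substitute: q=False, p=False.
False <=> False evaluates to True.

True


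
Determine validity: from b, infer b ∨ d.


This matches the form of disjunction introduction: the conclusion follows in every model of the premises.

Valid.


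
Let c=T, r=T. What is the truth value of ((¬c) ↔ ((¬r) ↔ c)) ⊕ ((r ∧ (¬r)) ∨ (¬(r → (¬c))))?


Substitute c=T, r=T:
… (earlier sub-steps elided)
¬r = F
(¬r) ↔ c = F ↔ T = F
(¬c) ↔ ((¬r) ↔ c) = F ↔ F = T
¬r = F
r ∧ (¬r) = T ∧ F = F
¬c = F
r → (¬c) = T → F = F
¬(r → (¬c)) = T
(r ∧ (¬r)) ∨ (¬(r → (¬c))) = F ∨ T = T
((¬c) ↔ ((¬r) ↔ c)) ⊕ ((r ∧ (¬r)) ∨ (¬(r → (¬c)))) = T ⊕ T = F

F


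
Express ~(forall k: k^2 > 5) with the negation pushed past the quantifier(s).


¬(forall x: φ) = exists x: ¬φ, and ¬(exists x: φ) = forall x: ¬φ.
Apply to the universal statement.

exists k: ~(k^2 > 5)


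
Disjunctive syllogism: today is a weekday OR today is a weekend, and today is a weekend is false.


Disjunctive syllogism: from (P ∨ Q) and ¬P, infer Q.
One disjunct, 'today is a weekend', is ruled out; the other must hold.

today is a weekday


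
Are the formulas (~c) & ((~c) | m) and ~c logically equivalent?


Compare truth tables:
c | m | φ | ψ
-------------
False | False | True | True
True | False | False | False
False | True | True | True
True | True | False | False
The columns φ and ψ agree on every row.

Yes, they are logically equivalent.


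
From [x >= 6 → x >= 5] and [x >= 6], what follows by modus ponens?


Modus ponens: from (P → Q) and P, infer Q.
P = 'x >= 6' is asserted, and P → Q holds, so Q follows.

x >= 5.


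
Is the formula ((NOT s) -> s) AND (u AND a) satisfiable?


Search for a satisfying assignment over {a, s, u}.
Try a=T, s=T, u=T: the formula evaluates to T.
A satisfying assignment exists.

Satisfiable.


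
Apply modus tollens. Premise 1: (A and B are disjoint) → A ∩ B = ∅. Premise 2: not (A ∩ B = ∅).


Modus tollens: from (P → Q) and ¬Q, infer ¬P.
Q = 'A ∩ B = ∅' is denied; since P → Q, P must also fail.

Not ((A and B are disjoint)).


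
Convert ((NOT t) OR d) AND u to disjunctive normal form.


Step 1: Distribute ∧ over ∨: ((¬t) ∨ d) ∧ u = ((¬t) ∧ u) ∨ (d ∧ u).

((NOT t) AND u) OR (d AND u)


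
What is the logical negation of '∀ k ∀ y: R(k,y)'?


Negation flips each quantifier (∀↔∃) and negates the inner predicate.
¬(∀ k ∀ y: φ) = ∃ k ∃ y: ¬φ.

∃ k ∃ y: ¬(R(k,y))


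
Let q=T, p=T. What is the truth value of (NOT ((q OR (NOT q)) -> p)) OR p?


Substitute q=T, p=T:
NOT q = F
q OR (NOT q) = T OR F = T
(q OR (NOT q)) -> p = T -> T = T
NOT ((q OR (NOT q)) -> p) = F
(NOT ((q OR (NOT q)) -> p)) OR p = F OR T = T

T


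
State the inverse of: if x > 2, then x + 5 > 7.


The inverse of (P → Q) is (¬P → ¬Q). It is equivalent to the converse, not to the original.
Here P = 'x > 2' and Q = 'x + 5 > 7'.

If not (x > 2), then not (x + 5 > 7).


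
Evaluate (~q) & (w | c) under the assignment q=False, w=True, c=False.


Substitute q=False, w=True, c=False:
~q = True
w | c = True | False = True
(~q) & (w | c) = True & True = True

True


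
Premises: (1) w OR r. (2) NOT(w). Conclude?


Disjunctive syllogism: from (P ∨ Q) and ¬P, infer Q.
One disjunct, 'w', is ruled out; the other must hold.

r


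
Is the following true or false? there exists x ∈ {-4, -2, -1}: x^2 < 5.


Evaluate the predicate on each element: -4:F, -2:T, -1:T.
Witness x = -2 satisfies the predicate.

T


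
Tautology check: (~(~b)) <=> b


Build the truth table over {b}:
b | φ
-----
False | True
True | True
Every row evaluates to true.

Yes, it is a tautology.


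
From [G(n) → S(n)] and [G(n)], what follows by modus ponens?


Modus ponens: from (P → Q) and P, infer Q.
P = 'G(n)' is asserted, and P → Q holds, so Q follows.

S(n).


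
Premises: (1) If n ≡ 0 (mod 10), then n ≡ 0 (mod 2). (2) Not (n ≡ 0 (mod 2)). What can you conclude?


Modus tollens: from (P → Q) and ¬Q, infer ¬P.
Q = 'n ≡ 0 (mod 2)' is denied; since P → Q, P must also fail.

Not (n ≡ 0 (mod 10)).


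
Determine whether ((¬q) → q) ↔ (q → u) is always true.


Build the truth table over {q, u}:
q | u | φ
---------
F | F | F
T | F | F
F | T | F
T | T | T
Counterexample at row 1: with q=F, u=F, the formula is F.

No, it is not a tautology.


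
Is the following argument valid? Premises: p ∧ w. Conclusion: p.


This matches the form of conjunction elimination: the conclusion follows in every model of the premises.

Valid.


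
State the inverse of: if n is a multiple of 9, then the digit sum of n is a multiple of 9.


The inverse of (P → Q) is (¬P → ¬Q). It is equivalent to the converse, not to the original.
Here P = 'n is a multiple of 9' and Q = 'the digit sum of n is a multiple of 9'.

If not (n is a multiple of 9), then not (the digit sum of n is a multiple of 9).


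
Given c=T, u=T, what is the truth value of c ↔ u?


Biconditional is true when both operands have the same truth value.
Substitute: c=T, u=T.
T ↔ T evaluates to T.

T


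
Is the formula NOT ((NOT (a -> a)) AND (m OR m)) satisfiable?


Search for a satisfying assignment over {a, m}.
Try a=F, m=F: the formula evaluates to T.
A satisfying assignment exists.

Satisfiable.


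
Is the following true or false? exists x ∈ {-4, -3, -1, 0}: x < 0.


Evaluate the predicate on each element: -4:True, -3:True, -1:True, 0:False.
Witness x = -4 satisfies the predicate.

True


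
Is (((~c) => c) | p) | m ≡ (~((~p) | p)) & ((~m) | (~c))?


Compare truth tables:
c | m | p | φ | ψ
-----------------
False | False | False | False | False
True | False | False | True | False
False | True | False | True | False
True | True | False | True | False
False | False | True | True | False
True | False | True | True | False
False | True | True | True | False
True | True | True | True | False
They differ at row 2 (c=True, m=False, p=False): φ=True but ψ=False.

No, they are not logically equivalent.


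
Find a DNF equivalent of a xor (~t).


Step 1: a ⊕ (¬t) is true exactly when they disagree: (a ∧ ¬(¬t)) ∨ (¬a ∧ (¬t)).
Step 2: Eliminate any double negations (¬¬X = X).

(a & t) | ((~a) & (~t))


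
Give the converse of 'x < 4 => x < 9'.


The converse of (P → Q) is (Q → P). It is not in general equivalent to the original.
Here P = 'x < 4' and Q = 'x < 9'.

If x < 9, then x < 4.


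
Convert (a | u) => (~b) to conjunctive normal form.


Step 1: Rewrite as ¬(a ∨ u) ∨ (¬b) = (¬a ∧ ¬u) ∨ (¬b).
Step 2: Distribute ∨ over ∧.

((~a) | (~b)) & ((~u) | (~b))


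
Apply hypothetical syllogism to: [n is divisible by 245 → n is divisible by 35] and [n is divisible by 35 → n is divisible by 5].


Hypothetical syllogism: from (P → Q) and (Q → R), infer (P → R).
Chain the two implications through the shared middle term 'n is divisible by 35'.

n is divisible by 245 → n is divisible by 5


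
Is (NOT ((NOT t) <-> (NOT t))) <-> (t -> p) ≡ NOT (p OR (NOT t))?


Compare truth tables:
p | t | φ | ψ
-------------
F | F | F | F
T | F | F | F
F | T | T | T
T | T | F | F
The columns φ and ψ agree on every row.

Yes, they are logically equivalent.


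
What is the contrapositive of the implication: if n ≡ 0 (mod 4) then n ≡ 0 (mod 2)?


The contrapositive of (P → Q) is (¬Q → ¬P); it is logically equivalent to the original.
Here P = 'n ≡ 0 (mod 4)' and Q = 'n ≡ 0 (mod 2)'.

If not (n ≡ 0 (mod 2)), then not (n ≡ 0 (mod 4)).


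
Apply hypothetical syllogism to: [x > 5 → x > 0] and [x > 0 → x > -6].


Hypothetical syllogism: from (P → Q) and (Q → R), infer (P → R).
Chain the two implications through the shared middle term 'x > 0'.

x > 5 → x > -6


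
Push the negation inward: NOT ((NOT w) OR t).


De Morgan: the negation of a disjunction is the conjunction of the negations.
Distribute NOT across OR, flipping it to AND, and negate each literal.

w AND (NOT t)


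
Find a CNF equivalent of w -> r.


Step 1: Rewrite w → r as ¬w ∨ r.

(NOT w) OR r


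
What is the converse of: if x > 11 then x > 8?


The converse of (P → Q) is (Q → P). It is not in general equivalent to the original.
Here P = 'x > 11' and Q = 'x > 8'.

If x > 8, then x > 11.


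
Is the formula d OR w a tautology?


Build the truth table over {d, w}:
d | w | φ
---------
F | F | F
T | F | T
F | T | T
T | T | T
Counterexample at row 1: with d=F, w=F, the formula is F.

No, it is not a tautology.


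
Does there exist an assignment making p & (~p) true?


Check all 2 assignments over {p}:
p | φ
-----
False | False
True | False
No assignment makes the formula true.

Unsatisfiable.


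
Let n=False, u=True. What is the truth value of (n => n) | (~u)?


Substitute n=False, u=True:
n => n = False => False = True
~u = False
(n => n) | (~u) = True | False = True

True


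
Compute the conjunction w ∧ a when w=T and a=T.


Conjunction is true only when both operands are true.
Substitute: w=T, a=T.
T ∧ T evaluates to T.

T


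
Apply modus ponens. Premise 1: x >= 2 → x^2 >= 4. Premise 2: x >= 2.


Modus ponens: from (P → Q) and P, infer Q.
P = 'x >= 2' is asserted, and P → Q holds, so Q follows.

x^2 >= 4.


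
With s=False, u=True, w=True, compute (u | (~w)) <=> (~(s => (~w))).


Substitute s=False, u=True, w=True:
~w = False
u | (~w) = True | False = True
~w = False
s => (~w) = False => False = True
~(s => (~w)) = False
(u | (~w)) <=> (~(s => (~w))) = True <=> False = False

False


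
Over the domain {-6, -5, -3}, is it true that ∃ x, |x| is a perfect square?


Evaluate the predicate on each element: -6:F, -5:F, -3:F.
No element satisfies the predicate.

F


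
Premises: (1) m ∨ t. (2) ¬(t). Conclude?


Disjunctive syllogism: from (P ∨ Q) and ¬P, infer Q.
One disjunct, 't', is ruled out; the other must hold.

m


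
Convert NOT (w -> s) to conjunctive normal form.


Step 1: Rewrite w → s as ¬w ∨ s.
Step 2: Negate: ¬(¬w ∨ s) = w ∧ ¬s (De Morgan + double negation).

w AND (NOT s)


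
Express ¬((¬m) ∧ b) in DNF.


Step 1: Apply De Morgan: ¬((¬m) ∧ b) = ¬(¬m) ∨ ¬b.
Step 2: Eliminate any double negations (¬¬X = X).

m ∨ (¬b)


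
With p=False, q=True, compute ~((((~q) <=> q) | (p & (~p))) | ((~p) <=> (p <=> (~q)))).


Substitute p=False, q=True:
… (earlier sub-steps elided)
(~q) <=> q = False <=> True = False
~p = True
p & (~p) = False & True = False
((~q) <=> q) | (p & (~p)) = False | False = False
~p = True
~q = False
p <=> (~q) = False <=> False = True
(~p) <=> (p <=> (~q)) = True <=> True = True
(((~q) <=> q) | (p & (~p))) | ((~p) <=> (p <=> (~q))) = False | True = True
~((((~q) <=> q) | (p & (~p))) | ((~p) <=> (p <=> (~q)))) = False

False


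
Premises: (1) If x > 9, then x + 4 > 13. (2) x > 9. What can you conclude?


Modus ponens: from (P → Q) and P, infer Q.
P = 'x > 9' is asserted, and P → Q holds, so Q follows.

x + 4 > 13.


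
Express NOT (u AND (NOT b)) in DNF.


Step 1: Apply De Morgan: ¬(u ∧ (¬b)) = ¬u ∨ ¬(¬b).
Step 2: Eliminate any double negations (¬¬X = X).

(NOT u) OR b


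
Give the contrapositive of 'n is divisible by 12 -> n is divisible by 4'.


The contrapositive of (P → Q) is (¬Q → ¬P); it is logically equivalent to the original.
Here P = 'n is divisible by 12' and Q = 'n is divisible by 4'.

If not (n is divisible by 4), then not (n is divisible by 12).


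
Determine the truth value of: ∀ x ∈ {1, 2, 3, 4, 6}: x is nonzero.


Evaluate the predicate on each element: 1:T, 2:T, 3:T, 4:T, 6:T.
Every element satisfies the predicate.

T


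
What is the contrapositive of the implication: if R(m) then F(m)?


The contrapositive of (P → Q) is (¬Q → ¬P); it is logically equivalent to the original.
Here P = 'R(m)' and Q = 'F(m)'.

If not (F(m)), then not (R(m)).


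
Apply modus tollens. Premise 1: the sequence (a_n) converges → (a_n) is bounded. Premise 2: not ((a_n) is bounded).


Modus tollens: from (P → Q) and ¬Q, infer ¬P.
Q = '(a_n) is bounded' is denied; since P → Q, P must also fail.

Not (the sequence (a_n) converges).


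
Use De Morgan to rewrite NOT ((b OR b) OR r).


De Morgan: the negation of a disjunction is the conjunction of the negations.
Distribute NOT across OR, flipping it to AND, and negate each literal.

((NOT b) AND (NOT b)) AND (NOT r)


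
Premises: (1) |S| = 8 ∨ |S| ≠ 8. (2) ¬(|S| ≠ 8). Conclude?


Disjunctive syllogism: from (P ∨ Q) and ¬P, infer Q.
One disjunct, '|S| ≠ 8', is ruled out; the other must hold.

|S| = 8


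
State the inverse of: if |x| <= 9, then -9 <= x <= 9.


The inverse of (P → Q) is (¬P → ¬Q). It is equivalent to the converse, not to the original.
Here P = '|x| <= 9' and Q = '-9 <= x <= 9'.

If not (|x| <= 9), then not (-9 <= x <= 9).


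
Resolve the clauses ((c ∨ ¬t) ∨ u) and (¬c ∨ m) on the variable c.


The clauses contain complementary literals c and ¬c.
Resolution eliminates this pair and disjoins the remaining literals (merging duplicates).

((u ∨ ¬t) ∨ m)


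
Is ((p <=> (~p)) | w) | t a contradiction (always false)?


Truth table over {p, t, w}:
p | t | w | φ
-------------
False | False | False | False
True | False | False | False
False | True | False | True
True | True | False | True
False | False | True | True
True | False | True | True
False | True | True | True
True | True | True | True
Satisfying assignment at row 3: p=False, t=True, w=False gives True.

No, it is not a contradiction.
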